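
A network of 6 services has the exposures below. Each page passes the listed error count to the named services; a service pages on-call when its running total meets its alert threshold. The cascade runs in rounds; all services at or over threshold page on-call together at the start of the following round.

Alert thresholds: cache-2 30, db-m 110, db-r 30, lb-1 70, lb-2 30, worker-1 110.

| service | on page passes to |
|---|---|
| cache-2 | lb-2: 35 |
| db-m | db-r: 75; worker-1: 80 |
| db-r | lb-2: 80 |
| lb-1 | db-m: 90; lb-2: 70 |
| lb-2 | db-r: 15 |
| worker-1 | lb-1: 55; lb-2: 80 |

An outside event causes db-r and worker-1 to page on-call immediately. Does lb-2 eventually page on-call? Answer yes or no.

Round 1 — db-r, worker-1 page on-call (initial).
  lb-1: +55 → 55 < 70
  lb-2: +80+80 → 160 ≥ 30
Round 2 — lb-2 pages on-call.
No further pages.

yes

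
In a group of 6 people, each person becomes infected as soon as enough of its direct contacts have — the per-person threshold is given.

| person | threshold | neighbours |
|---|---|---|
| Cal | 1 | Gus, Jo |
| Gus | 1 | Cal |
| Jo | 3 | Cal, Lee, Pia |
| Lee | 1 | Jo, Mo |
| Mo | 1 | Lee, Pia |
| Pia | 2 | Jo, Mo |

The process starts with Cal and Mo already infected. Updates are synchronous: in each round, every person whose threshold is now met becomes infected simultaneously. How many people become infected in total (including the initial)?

Round 1 — Cal, Mo become infected (initial).
Round 2 — checking thresholds:
  Gus: 1 of 1 neighbours ≥ 1, becomes infected.
  Jo: 1 of 3 neighbours < 3, below threshold.
  Lee: 1 of 2 neighbours ≥ 1, becomes infected.
  Pia: 1 of 2 neighbours < 2, below threshold.
Round 3 — no new infections; cascade stops.

4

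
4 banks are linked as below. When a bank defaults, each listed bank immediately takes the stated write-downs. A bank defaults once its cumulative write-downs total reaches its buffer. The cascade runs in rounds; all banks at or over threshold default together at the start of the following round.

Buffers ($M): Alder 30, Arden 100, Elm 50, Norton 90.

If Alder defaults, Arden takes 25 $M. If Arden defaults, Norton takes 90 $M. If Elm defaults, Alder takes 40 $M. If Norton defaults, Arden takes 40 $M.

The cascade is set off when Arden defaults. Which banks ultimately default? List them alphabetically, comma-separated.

Round 1 — Arden defaults (initial).
  Norton: +90 → 90 ≥ 90
Round 2 — Norton defaults.
No further defaults.

Arden, Norton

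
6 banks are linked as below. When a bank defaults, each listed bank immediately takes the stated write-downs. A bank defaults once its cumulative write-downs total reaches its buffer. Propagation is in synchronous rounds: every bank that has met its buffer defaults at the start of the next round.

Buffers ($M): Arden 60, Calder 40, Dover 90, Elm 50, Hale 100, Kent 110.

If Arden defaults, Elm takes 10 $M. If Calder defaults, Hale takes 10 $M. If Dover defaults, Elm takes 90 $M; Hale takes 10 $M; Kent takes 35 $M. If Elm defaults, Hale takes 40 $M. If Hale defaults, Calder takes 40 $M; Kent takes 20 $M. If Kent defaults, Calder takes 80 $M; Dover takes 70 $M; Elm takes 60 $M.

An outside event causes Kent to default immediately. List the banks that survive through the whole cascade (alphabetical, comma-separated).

Round 1 — Kent defaults (initial).
  Calder: +80 → 80 ≥ 40
  Dover: +70 → 70 < 90
  Elm: +60 → 60 ≥ 50
Round 2 — Calder, Elm default.
  Hale: +10+40 → 50 < 100
No further defaults.

Arden, Dover, Hale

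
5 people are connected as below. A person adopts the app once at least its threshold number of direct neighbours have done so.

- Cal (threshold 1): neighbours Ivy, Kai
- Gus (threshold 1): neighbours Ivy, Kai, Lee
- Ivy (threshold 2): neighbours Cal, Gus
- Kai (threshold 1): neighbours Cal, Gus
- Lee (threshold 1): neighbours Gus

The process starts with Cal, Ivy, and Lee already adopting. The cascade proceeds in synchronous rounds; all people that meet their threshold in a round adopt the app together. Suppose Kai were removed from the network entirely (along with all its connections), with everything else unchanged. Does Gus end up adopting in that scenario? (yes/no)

yes

With Kai removed:
Round 1 — Cal, Ivy, Lee adopt the app (initial).
Round 2 — checking thresholds:
  Gus: 2 of 2 neighbours ≥ 1, adopts the app.
Round 3 — no new adoptions; cascade stops.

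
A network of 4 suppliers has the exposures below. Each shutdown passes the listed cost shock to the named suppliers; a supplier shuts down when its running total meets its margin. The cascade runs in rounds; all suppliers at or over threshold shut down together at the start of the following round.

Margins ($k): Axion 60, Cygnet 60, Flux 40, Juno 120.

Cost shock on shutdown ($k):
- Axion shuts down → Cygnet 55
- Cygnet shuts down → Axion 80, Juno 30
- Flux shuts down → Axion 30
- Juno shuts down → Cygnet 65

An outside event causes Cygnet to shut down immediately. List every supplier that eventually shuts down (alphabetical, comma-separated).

Axion, Cygnet

Round 1 — Cygnet shuts down (initial).
  Axion: +80 → 80 ≥ 60
  Juno: +30 → 30 < 120
Round 2 — Axion shuts down.
No further shutdowns.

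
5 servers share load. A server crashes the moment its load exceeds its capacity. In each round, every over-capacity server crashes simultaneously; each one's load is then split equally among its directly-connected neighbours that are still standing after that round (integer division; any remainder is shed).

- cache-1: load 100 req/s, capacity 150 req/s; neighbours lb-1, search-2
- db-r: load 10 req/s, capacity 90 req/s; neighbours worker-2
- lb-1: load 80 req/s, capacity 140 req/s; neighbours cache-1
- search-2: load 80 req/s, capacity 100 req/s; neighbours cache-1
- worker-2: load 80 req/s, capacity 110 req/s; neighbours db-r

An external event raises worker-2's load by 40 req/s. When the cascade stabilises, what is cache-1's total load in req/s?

100

Round 1 — worker-2 at 120 > 110. worker-2 crashes.
  worker-2 sheds 120 req/s to db-r: 120 each.
    db-r: 10+120 = 130 > 90
Round 2 — db-r crashes.
  db-r sheds 130 req/s: no online neighbours, lost.
No further crashes.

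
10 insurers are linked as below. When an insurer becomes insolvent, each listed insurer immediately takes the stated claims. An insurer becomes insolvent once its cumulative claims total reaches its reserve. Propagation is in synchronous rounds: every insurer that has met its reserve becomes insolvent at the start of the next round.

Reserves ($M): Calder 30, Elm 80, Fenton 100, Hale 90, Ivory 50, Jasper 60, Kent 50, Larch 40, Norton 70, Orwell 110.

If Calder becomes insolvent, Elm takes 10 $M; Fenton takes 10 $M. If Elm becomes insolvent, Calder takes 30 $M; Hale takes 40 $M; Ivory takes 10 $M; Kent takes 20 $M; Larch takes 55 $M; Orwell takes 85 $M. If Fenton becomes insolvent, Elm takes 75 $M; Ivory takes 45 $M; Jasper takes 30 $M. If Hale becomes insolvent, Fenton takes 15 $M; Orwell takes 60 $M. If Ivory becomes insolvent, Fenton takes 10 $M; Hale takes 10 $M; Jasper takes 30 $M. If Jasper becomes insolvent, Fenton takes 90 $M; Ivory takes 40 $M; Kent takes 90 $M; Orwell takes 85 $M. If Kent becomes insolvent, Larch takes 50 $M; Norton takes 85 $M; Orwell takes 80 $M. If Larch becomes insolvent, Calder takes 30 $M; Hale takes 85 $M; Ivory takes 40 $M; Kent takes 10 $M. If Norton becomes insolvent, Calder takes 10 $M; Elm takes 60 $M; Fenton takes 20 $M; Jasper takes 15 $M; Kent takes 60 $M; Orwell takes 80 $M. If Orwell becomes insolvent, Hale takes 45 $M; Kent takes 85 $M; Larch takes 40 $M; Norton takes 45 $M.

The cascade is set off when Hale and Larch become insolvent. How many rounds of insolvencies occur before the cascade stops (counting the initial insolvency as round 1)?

Round 1 — Hale, Larch become insolvent (initial).
  Calder: +30 → 30 ≥ 30
  Fenton: +15 → 15 < 100
  Ivory: +40 → 40 < 50
  Kent: +10 → 10 < 50
  Orwell: +60 → 60 < 110
Round 2 — Calder becomes insolvent.
  Elm: +10 → 10 < 80
  Fenton: +10 → 25 < 100
No further insolvencies.

2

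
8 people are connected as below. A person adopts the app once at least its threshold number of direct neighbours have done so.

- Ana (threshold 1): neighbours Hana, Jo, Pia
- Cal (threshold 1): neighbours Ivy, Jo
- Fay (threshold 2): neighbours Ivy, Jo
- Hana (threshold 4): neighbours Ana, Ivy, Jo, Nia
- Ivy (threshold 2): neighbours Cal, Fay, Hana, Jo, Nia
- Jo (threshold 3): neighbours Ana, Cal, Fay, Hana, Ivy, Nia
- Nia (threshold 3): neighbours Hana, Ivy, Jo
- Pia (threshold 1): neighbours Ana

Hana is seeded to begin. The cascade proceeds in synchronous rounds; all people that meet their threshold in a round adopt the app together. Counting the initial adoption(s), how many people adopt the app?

Round 1 — Hana adopts the app (initial).
Round 2 — checking thresholds:
  Ana: 1 of 3 neighbours ≥ 1, adopts the app.
  Ivy: 1 of 5 neighbours < 2, holds.
  Jo: 1 of 6 neighbours < 3, holds.
  Nia: 1 of 3 neighbours < 3, holds.
Round 3 — checking thresholds:
  Ivy: 1 of 5 neighbours < 2, holds.
  Jo: 2 of 6 neighbours < 3, holds.
  Nia: 1 of 3 neighbours < 3, holds.
  Pia: 1 of 1 neighbours ≥ 1, adopts the app.
Round 4 — no new adoptions; cascade stops.

3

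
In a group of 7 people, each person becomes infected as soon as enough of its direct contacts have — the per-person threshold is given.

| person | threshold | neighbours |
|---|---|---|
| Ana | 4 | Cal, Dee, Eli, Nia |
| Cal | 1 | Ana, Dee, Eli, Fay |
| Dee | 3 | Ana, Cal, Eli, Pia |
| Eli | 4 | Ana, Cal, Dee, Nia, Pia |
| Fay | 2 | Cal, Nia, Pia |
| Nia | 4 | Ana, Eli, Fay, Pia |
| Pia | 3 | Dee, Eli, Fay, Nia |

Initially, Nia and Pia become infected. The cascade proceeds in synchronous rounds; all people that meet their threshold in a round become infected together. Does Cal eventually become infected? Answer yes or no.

Round 1 — Nia, Pia become infected (initial).
Round 2 — checking thresholds:
  Ana: 1 of 4 neighbours < 4, below threshold.
  Dee: 1 of 4 neighbours < 3, below threshold.
  Eli: 2 of 5 neighbours < 4, below threshold.
  Fay: 2 of 3 neighbours ≥ 2, becomes infected.
Round 3 — checking thresholds:
  Ana: 1 of 4 neighbours < 4, below threshold.
  Cal: 1 of 4 neighbours ≥ 1, becomes infected.
  Dee: 1 of 4 neighbours < 3, below threshold.
  Eli: 2 of 5 neighbours < 4, below threshold.
Round 4 — no new infections; cascade stops.

yes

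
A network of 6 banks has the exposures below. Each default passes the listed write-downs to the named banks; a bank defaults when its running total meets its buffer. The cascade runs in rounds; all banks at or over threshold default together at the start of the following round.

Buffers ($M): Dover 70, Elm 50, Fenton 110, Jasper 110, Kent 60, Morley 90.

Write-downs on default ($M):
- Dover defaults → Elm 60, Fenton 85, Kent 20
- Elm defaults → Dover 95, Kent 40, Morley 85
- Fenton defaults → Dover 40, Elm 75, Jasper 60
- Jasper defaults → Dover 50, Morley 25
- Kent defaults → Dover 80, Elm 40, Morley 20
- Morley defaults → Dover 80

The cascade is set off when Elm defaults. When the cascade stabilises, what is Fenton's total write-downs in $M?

85

Round 1 — Elm defaults (initial).
  Dover: +95 → 95 ≥ 70
  Kent: +40 → 40 < 60
  Morley: +85 → 85 < 90
Round 2 — Dover defaults.
  Fenton: +85 → 85 < 110
  Kent: +20 → 60 ≥ 60
Round 3 — Kent defaults.
  Morley: +20 → 105 ≥ 90
Round 4 — Morley defaults.
No further defaults.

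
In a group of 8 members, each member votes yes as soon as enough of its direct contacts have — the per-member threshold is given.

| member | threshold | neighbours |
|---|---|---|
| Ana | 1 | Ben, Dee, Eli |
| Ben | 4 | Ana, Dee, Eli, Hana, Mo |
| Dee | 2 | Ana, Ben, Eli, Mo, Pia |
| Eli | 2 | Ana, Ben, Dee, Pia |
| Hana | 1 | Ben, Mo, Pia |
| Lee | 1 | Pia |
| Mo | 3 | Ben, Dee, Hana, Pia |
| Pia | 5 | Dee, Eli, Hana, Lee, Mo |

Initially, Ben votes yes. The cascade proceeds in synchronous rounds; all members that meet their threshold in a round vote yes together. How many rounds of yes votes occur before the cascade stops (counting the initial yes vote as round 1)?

4

Round 1 — Ben votes yes (initial).
Round 2 — checking thresholds:
  Ana: 1 of 3 neighbours ≥ 1, votes yes.
  Dee: 1 of 5 neighbours < 2, not yet.
  Eli: 1 of 4 neighbours < 2, not yet.
  Hana: 1 of 3 neighbours ≥ 1, votes yes.
  Mo: 1 of 4 neighbours < 3, not yet.
Round 3 — checking thresholds:
  Dee: 2 of 5 neighbours ≥ 2, votes yes.
  Eli: 2 of 4 neighbours ≥ 2, votes yes.
  Mo: 2 of 4 neighbours < 3, not yet.
  Pia: 1 of 5 neighbours < 5, not yet.
Round 4 — checking thresholds:
  Mo: 3 of 4 neighbours ≥ 3, votes yes.
  Pia: 3 of 5 neighbours < 5, not yet.
Round 5 — no new yes votes; cascade stops.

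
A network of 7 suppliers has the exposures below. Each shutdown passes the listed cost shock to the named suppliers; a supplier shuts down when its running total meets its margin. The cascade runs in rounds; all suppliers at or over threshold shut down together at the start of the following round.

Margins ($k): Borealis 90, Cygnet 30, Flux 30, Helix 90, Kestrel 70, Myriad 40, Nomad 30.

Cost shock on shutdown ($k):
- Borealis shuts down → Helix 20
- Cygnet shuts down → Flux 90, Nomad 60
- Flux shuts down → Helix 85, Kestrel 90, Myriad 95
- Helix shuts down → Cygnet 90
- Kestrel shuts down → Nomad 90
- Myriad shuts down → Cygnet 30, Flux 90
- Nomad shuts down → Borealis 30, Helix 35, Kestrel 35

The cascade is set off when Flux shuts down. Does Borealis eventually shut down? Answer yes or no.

Round 1 — Flux shuts down (initial).
  Helix: +85 → 85 < 90
  Kestrel: +90 → 90 ≥ 70
  Myriad: +95 → 95 ≥ 40
Round 2 — Kestrel, Myriad shut down.
  Cygnet: +30 → 30 ≥ 30
  Nomad: +90 → 90 ≥ 30
Round 3 — Cygnet, Nomad shut down.
  Borealis: +30 → 30 < 90
  Helix: +35 → 120 ≥ 90
Round 4 — Helix shuts down.
No further shutdowns.

no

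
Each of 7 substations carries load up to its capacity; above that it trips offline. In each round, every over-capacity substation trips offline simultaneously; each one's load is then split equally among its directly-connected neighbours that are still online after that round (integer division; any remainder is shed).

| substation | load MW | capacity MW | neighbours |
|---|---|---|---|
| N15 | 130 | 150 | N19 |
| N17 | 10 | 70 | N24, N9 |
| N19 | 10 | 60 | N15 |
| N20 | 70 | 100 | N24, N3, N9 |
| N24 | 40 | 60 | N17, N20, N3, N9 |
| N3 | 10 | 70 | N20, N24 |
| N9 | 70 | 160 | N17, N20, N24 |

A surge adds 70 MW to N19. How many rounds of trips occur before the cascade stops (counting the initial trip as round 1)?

2

Round 1 — N19 at 80 > 60. N19 trips offline.
  N19 sheds 80 MW to N15: 80 each.
    N15: 130+80 = 210 > 150
Round 2 — N15 trips offline.
  N15 sheds 210 MW: no online neighbours, lost.
No further trips.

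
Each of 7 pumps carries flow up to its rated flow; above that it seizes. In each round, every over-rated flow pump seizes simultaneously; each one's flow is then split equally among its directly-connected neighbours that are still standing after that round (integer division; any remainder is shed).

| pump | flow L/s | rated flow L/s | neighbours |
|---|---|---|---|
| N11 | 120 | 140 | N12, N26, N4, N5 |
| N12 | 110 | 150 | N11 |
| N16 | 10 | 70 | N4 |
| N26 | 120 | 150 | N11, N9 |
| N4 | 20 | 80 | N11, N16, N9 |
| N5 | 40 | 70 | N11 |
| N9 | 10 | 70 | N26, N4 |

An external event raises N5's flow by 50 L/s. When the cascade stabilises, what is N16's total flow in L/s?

55

Round 1 — N5 at 90 > 70. N5 seizes.
  N5 sheds 90 L/s to N11: 90 each.
    N11: 120+90 = 210 > 140
Round 2 — N11 seizes.
  N11 sheds 210 L/s to N12, N26, N4: 70 each.
    N12: 110+70 = 180 > 150
    N26: 120+70 = 190 > 150
    N4: 20+70 = 90 > 80
Round 3 — N12, N26, N4 seize.
  N12 sheds 180 L/s: no online neighbours, lost.
  N26 sheds 190 L/s to N9: 190 each.
    N9: 10+190 = 200 > 70
  N4 sheds 90 L/s to N16, N9: 45 each.
    N16: 10+45 = 55 ≤ 70
    N9: 200+45 = 245 > 70
Round 4 — N9 seizes.
  N9 sheds 245 L/s: no online neighbours, lost.
No further seizures.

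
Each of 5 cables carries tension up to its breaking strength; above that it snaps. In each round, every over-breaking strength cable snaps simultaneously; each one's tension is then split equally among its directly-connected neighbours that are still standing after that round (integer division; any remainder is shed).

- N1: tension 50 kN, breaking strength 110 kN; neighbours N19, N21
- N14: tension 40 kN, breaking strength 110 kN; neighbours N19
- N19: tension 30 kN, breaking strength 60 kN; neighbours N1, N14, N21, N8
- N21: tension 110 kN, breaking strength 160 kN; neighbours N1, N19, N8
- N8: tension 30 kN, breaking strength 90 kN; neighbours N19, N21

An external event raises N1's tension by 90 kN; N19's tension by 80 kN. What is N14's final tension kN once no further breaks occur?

76

Round 1 — N1 at 140 > 110; N19 at 110 > 60. N1, N19 snap.
  N1 sheds 140 kN to N21: 140 each.
    N21: 110+140 = 250 > 160
  N19 sheds 110 kN to N14, N21, N8: 36 each (2 lost).
    N14: 40+36 = 76 ≤ 110
    N21: 250+36 = 286 > 160
    N8: 30+36 = 66 ≤ 90
Round 2 — N21 snaps.
  N21 sheds 286 kN to N8: 286 each.
    N8: 66+286 = 352 > 90
Round 3 — N8 snaps.
  N8 sheds 352 kN: no online neighbours, lost.
No further breaks.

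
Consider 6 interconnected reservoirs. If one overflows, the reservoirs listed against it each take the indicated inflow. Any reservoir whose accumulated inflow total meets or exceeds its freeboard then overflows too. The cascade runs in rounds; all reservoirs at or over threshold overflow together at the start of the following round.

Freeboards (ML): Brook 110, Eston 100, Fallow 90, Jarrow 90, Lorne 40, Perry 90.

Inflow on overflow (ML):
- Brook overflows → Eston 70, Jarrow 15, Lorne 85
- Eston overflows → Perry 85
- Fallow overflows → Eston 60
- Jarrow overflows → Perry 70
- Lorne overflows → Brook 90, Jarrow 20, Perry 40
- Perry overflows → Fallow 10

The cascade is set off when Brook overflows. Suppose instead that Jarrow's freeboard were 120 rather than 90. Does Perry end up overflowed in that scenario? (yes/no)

no

With Jarrow's freeboard at 120:
Round 1 — Brook overflows (initial).
  Eston: +70 → 70 < 100
  Jarrow: +15 → 15 < 120
  Lorne: +85 → 85 ≥ 40
Round 2 — Lorne overflows.
  Jarrow: +20 → 35 < 120
  Perry: +40 → 40 < 90
No further overflows.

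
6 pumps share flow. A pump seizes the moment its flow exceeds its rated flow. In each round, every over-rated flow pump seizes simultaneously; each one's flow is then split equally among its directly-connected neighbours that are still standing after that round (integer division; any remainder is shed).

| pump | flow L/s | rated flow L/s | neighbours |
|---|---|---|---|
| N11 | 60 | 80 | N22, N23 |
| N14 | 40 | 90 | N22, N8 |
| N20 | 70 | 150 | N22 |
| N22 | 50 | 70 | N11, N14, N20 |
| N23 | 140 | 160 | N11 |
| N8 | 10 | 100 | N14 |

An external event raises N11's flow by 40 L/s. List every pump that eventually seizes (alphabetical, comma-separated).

N11, N22, N23

Round 1 — N11 at 100 > 80. N11 seizes.
  N11 sheds 100 L/s to N22, N23: 50 each.
    N22: 50+50 = 100 > 70
    N23: 140+50 = 190 > 160
Round 2 — N22, N23 seize.
  N22 sheds 100 L/s to N14, N20: 50 each.
    N14: 40+50 = 90 ≤ 90
    N20: 70+50 = 120 ≤ 150
  N23 sheds 190 L/s: no online neighbours, lost.
No further seizures.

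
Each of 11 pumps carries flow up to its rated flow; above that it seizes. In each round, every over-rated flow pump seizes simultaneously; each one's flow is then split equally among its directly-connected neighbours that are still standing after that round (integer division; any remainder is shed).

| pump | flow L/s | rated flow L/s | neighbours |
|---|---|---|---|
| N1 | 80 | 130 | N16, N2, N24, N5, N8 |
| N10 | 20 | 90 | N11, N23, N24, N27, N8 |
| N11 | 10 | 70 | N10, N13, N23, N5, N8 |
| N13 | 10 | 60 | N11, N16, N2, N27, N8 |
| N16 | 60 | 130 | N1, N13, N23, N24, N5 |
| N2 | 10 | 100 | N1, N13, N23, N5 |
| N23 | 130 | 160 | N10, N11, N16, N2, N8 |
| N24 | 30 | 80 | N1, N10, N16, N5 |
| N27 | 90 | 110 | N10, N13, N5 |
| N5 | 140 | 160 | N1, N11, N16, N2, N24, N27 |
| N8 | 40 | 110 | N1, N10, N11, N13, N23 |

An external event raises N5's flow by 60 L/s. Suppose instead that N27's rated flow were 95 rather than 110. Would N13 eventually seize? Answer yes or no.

With N27's rated flow at 95:
Round 1 — N5 at 200 > 160. N5 seizes.
  N5 sheds 200 L/s to N1, N11, N16, N2, N24, N27: 33 each (2 lost).
    N1: 80+33 = 113 ≤ 130
    N11: 10+33 = 43 ≤ 70
    N16: 60+33 = 93 ≤ 130
    N2: 10+33 = 43 ≤ 100
    N24: 30+33 = 63 ≤ 80
    N27: 90+33 = 123 > 95
Round 2 — N27 seizes.
  N27 sheds 123 L/s to N10, N13: 61 each (1 lost).
    N10: 20+61 = 81 ≤ 90
    N13: 10+61 = 71 > 60
Round 3 — N13 seizes.
  N13 sheds 71 L/s to N11, N16, N2, N8: 17 each (3 lost).
    N11: 43+17 = 60 ≤ 70
    N16: 93+17 = 110 ≤ 130
    N2: 43+17 = 60 ≤ 100
    N8: 40+17 = 57 ≤ 110
No further seizures.

yes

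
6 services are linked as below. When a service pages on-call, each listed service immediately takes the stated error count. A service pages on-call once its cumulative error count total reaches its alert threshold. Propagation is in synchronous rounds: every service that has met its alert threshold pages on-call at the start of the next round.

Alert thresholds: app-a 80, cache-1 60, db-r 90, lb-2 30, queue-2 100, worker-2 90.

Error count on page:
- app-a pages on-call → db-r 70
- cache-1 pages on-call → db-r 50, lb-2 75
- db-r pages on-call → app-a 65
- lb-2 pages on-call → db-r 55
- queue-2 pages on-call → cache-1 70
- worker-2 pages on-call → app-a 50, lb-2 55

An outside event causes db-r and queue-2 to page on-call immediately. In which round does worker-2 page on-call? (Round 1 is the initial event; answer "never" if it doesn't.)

never

Round 1 — db-r, queue-2 page on-call (initial).
  app-a: +65 → 65 < 80
  cache-1: +70 → 70 ≥ 60
Round 2 — cache-1 pages on-call.
  lb-2: +75 → 75 ≥ 30
Round 3 — lb-2 pages on-call.
No further pages.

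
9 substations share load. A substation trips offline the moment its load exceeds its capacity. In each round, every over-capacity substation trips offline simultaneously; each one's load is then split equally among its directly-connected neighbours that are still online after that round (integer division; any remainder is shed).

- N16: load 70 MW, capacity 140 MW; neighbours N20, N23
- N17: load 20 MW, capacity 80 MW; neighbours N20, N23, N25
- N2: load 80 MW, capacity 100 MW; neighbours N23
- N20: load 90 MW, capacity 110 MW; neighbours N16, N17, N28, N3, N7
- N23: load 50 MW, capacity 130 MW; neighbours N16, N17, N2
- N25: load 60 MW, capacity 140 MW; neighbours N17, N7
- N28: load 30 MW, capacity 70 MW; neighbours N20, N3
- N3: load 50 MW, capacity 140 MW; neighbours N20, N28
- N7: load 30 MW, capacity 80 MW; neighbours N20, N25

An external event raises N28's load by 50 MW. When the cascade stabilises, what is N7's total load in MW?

62

Round 1 — N28 at 80 > 70. N28 trips offline.
  N28 sheds 80 MW to N20, N3: 40 each.
    N20: 90+40 = 130 > 110
    N3: 50+40 = 90 ≤ 140
Round 2 — N20 trips offline.
  N20 sheds 130 MW to N16, N17, N3, N7: 32 each (2 lost).
    N16: 70+32 = 102 ≤ 140
    N17: 20+32 = 52 ≤ 80
    N3: 90+32 = 122 ≤ 140
    N7: 30+32 = 62 ≤ 80
No further trips.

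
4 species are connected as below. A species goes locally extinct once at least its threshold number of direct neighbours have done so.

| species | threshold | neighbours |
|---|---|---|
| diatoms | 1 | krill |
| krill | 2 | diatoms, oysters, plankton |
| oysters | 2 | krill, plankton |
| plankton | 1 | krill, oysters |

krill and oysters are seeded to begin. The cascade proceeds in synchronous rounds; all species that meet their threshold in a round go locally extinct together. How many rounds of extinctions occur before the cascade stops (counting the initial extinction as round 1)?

2

Round 1 — krill, oysters go locally extinct (initial).
Round 2 — checking thresholds:
  diatoms: 1 of 1 neighbours ≥ 1, goes locally extinct.
  plankton: 2 of 2 neighbours ≥ 1, goes locally extinct.
Round 3 — no new extinctions; cascade stops.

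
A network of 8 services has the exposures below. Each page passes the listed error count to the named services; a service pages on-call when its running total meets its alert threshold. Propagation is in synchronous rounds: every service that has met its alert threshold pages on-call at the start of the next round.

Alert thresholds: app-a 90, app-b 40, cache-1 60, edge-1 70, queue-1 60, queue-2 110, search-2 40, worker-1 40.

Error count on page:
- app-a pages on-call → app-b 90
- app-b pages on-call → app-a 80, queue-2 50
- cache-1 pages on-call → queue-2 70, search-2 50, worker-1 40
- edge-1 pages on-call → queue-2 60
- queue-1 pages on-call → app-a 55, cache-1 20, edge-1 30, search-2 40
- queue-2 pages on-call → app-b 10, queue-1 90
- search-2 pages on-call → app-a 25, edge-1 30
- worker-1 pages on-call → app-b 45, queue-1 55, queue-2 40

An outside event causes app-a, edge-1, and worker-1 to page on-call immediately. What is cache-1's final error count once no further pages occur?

Round 1 — app-a, edge-1, worker-1 page on-call (initial).
  app-b: +90+45 → 135 ≥ 40
  queue-1: +55 → 55 < 60
  queue-2: +60+40 → 100 < 110
Round 2 — app-b pages on-call.
  queue-2: +50 → 150 ≥ 110
Round 3 — queue-2 pages on-call.
  queue-1: +90 → 145 ≥ 60
Round 4 — queue-1 pages on-call.
  cache-1: +20 → 20 < 60
  search-2: +40 → 40 ≥ 40
Round 5 — search-2 pages on-call.
No further pages.

20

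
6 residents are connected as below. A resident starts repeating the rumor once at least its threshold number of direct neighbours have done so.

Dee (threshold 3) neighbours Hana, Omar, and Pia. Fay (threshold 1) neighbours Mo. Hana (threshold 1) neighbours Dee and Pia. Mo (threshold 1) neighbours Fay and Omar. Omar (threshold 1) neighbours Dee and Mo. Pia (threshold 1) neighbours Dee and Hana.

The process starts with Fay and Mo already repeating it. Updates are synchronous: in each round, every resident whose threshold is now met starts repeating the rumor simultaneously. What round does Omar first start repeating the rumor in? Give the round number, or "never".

Round 1 — Fay, Mo start repeating the rumor (initial).
Round 2 — checking thresholds:
  Omar: 1 of 2 neighbours ≥ 1, starts repeating the rumor.
Round 3 — no new spreads; cascade stops.

2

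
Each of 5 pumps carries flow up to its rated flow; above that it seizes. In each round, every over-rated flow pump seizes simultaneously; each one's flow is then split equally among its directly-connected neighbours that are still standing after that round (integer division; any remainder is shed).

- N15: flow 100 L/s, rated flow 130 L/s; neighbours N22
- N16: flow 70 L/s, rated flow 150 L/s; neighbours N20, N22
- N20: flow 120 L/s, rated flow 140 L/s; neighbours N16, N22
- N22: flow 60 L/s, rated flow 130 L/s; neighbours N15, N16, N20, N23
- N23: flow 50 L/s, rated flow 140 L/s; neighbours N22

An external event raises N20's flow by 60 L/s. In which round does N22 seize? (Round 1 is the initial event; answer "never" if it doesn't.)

Round 1 — N20 at 180 > 140. N20 seizes.
  N20 sheds 180 L/s to N16, N22: 90 each.
    N16: 70+90 = 160 > 150
    N22: 60+90 = 150 > 130
Round 2 — N16, N22 seize.
  N16 sheds 160 L/s: no online neighbours, lost.
  N22 sheds 150 L/s to N15, N23: 75 each.
    N15: 100+75 = 175 > 130
    N23: 50+75 = 125 ≤ 140
Round 3 — N15 seizes.
  N15 sheds 175 L/s: no online neighbours, lost.
No further seizures.

2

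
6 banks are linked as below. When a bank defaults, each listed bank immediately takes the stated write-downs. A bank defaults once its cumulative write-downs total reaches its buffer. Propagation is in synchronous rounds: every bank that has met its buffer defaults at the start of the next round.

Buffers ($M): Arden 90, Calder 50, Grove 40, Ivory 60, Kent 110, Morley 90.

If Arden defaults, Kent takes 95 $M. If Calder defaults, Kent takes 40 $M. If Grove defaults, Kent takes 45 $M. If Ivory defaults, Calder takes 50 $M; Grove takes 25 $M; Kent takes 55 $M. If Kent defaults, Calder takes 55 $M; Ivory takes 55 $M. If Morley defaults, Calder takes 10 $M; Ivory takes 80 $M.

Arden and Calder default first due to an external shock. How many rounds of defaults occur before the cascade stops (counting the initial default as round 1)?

2

Round 1 — Arden, Calder default (initial).
  Kent: +95+40 → 135 ≥ 110
Round 2 — Kent defaults.
  Ivory: +55 → 55 < 60
No further defaults.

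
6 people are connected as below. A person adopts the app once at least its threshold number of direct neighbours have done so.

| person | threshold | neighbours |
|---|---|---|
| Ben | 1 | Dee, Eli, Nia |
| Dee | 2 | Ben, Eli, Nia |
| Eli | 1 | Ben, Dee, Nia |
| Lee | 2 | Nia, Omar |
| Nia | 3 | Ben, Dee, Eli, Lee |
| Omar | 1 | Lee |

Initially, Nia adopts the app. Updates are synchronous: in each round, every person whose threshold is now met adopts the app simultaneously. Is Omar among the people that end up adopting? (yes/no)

Round 1 — Nia adopts the app (initial).
Round 2 — checking thresholds:
  Ben: 1 of 3 neighbours ≥ 1, adopts the app.
  Dee: 1 of 3 neighbours < 2, below threshold.
  Eli: 1 of 3 neighbours ≥ 1, adopts the app.
  Lee: 1 of 2 neighbours < 2, below threshold.
Round 3 — checking thresholds:
  Dee: 3 of 3 neighbours ≥ 2, adopts the app.
  Lee: 1 of 2 neighbours < 2, below threshold.
Round 4 — no new adoptions; cascade stops.

no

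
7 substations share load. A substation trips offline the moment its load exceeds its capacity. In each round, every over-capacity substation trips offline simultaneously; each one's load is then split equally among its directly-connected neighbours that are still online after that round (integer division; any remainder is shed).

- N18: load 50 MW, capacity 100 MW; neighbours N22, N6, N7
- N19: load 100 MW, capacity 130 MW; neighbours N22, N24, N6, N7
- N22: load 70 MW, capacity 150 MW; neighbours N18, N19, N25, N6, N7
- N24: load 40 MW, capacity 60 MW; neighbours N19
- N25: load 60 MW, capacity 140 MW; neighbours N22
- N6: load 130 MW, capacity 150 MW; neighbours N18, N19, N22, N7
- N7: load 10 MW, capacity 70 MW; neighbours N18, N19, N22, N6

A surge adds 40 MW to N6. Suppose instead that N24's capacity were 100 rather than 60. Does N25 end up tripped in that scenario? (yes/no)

no

With N24's capacity at 100:
Round 1 — N6 at 170 > 150. N6 trips offline.
  N6 sheds 170 MW to N18, N19, N22, N7: 42 each (2 lost).
    N18: 50+42 = 92 ≤ 100
    N19: 100+42 = 142 > 130
    N22: 70+42 = 112 ≤ 150
    N7: 10+42 = 52 ≤ 70
Round 2 — N19 trips offline.
  N19 sheds 142 MW to N22, N24, N7: 47 each (1 lost).
    N22: 112+47 = 159 > 150
    N24: 40+47 = 87 ≤ 100
    N7: 52+47 = 99 > 70
Round 3 — N22, N7 trip offline.
  N22 sheds 159 MW to N18, N25: 79 each (1 lost).
    N18: 92+79 = 171 > 100
    N25: 60+79 = 139 ≤ 140
  N7 sheds 99 MW to N18: 99 each.
    N18: 171+99 = 270 > 100
Round 4 — N18 trips offline.
  N18 sheds 270 MW: no online neighbours, lost.
No further trips.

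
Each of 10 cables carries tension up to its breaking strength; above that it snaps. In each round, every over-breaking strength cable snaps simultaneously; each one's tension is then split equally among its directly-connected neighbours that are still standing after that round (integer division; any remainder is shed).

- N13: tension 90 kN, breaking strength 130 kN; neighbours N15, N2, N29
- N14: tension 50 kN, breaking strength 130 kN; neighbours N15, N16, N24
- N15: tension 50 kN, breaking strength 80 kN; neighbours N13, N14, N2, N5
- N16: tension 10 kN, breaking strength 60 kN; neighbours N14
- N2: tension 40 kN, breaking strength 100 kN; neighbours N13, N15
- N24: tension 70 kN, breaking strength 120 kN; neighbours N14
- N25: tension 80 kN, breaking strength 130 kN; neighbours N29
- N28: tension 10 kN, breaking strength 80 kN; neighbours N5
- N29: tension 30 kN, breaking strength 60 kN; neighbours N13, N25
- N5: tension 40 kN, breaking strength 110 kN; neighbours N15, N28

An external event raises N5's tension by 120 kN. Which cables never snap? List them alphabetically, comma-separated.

Round 1 — N5 at 160 > 110. N5 snaps.
  N5 sheds 160 kN to N15, N28: 80 each.
    N15: 50+80 = 130 > 80
    N28: 10+80 = 90 > 80
Round 2 — N15, N28 snap.
  N15 sheds 130 kN to N13, N14, N2: 43 each (1 lost).
    N13: 90+43 = 133 > 130
    N14: 50+43 = 93 ≤ 130
    N2: 40+43 = 83 ≤ 100
  N28 sheds 90 kN: no online neighbours, lost.
Round 3 — N13 snaps.
  N13 sheds 133 kN to N2, N29: 66 each (1 lost).
    N2: 83+66 = 149 > 100
    N29: 30+66 = 96 > 60
Round 4 — N2, N29 snap.
  N2 sheds 149 kN: no online neighbours, lost.
  N29 sheds 96 kN to N25: 96 each.
    N25: 80+96 = 176 > 130
Round 5 — N25 snaps.
  N25 sheds 176 kN: no online neighbours, lost.
No further breaks.

N14, N16, N24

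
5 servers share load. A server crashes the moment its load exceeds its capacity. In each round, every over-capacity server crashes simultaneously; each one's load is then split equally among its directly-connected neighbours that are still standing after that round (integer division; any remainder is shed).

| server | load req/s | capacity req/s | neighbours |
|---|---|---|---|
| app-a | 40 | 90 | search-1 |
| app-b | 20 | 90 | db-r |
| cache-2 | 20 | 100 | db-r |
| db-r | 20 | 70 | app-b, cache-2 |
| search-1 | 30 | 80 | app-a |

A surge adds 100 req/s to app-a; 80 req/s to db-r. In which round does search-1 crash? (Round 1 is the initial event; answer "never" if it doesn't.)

2

Round 1 — app-a at 140 > 90; db-r at 100 > 70. app-a, db-r crash.
  app-a sheds 140 req/s to search-1: 140 each.
    search-1: 30+140 = 170 > 80
  db-r sheds 100 req/s to app-b, cache-2: 50 each.
    app-b: 20+50 = 70 ≤ 90
    cache-2: 20+50 = 70 ≤ 100
Round 2 — search-1 crashes.
  search-1 sheds 170 req/s: no online neighbours, lost.
No further crashes.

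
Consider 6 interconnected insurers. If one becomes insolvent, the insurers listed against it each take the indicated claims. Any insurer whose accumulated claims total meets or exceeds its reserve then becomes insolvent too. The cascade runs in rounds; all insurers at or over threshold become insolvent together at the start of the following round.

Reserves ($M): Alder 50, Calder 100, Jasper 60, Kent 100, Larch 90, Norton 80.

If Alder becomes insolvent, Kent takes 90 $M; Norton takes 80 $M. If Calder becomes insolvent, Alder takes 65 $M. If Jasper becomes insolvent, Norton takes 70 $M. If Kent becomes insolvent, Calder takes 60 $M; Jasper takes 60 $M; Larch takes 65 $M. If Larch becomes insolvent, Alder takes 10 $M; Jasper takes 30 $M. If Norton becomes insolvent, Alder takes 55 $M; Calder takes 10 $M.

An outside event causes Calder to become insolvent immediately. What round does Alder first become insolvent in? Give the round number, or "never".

Round 1 — Calder becomes insolvent (initial).
  Alder: +65 → 65 ≥ 50
Round 2 — Alder becomes insolvent.
  Kent: +90 → 90 < 100
  Norton: +80 → 80 ≥ 80
Round 3 — Norton becomes insolvent.
No further insolvencies.

2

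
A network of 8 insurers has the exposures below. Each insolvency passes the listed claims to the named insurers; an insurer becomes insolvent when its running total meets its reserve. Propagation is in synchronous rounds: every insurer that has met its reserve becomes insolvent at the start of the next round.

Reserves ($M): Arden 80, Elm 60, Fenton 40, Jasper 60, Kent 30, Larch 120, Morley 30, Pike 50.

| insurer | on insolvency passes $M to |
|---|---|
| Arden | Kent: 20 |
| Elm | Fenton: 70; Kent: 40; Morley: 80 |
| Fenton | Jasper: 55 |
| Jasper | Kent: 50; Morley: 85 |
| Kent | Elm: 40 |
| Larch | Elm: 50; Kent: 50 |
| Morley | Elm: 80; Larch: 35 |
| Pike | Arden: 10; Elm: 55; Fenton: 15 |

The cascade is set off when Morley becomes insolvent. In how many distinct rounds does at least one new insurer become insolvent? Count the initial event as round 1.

3

Round 1 — Morley becomes insolvent (initial).
  Elm: +80 → 80 ≥ 60
  Larch: +35 → 35 < 120
Round 2 — Elm becomes insolvent.
  Fenton: +70 → 70 ≥ 40
  Kent: +40 → 40 ≥ 30
Round 3 — Fenton, Kent become insolvent.
  Jasper: +55 → 55 < 60
No further insolvencies.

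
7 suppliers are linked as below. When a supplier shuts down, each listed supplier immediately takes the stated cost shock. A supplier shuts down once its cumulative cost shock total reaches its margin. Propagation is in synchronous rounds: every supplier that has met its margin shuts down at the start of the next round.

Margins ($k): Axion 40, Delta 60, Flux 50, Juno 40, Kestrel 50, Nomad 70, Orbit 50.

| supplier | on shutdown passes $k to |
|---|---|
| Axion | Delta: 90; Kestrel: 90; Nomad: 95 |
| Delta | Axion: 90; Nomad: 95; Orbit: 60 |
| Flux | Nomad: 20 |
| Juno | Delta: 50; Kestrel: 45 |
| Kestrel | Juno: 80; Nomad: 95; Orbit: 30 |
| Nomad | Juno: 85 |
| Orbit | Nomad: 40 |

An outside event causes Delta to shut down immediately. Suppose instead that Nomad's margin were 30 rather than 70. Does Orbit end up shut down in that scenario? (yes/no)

yes

With Nomad's margin at 30:
Round 1 — Delta shuts down (initial).
  Axion: +90 → 90 ≥ 40
  Nomad: +95 → 95 ≥ 30
  Orbit: +60 → 60 ≥ 50
Round 2 — Axion, Nomad, Orbit shut down.
  Juno: +85 → 85 ≥ 40
  Kestrel: +90 → 90 ≥ 50
Round 3 — Juno, Kestrel shut down.
No further shutdowns.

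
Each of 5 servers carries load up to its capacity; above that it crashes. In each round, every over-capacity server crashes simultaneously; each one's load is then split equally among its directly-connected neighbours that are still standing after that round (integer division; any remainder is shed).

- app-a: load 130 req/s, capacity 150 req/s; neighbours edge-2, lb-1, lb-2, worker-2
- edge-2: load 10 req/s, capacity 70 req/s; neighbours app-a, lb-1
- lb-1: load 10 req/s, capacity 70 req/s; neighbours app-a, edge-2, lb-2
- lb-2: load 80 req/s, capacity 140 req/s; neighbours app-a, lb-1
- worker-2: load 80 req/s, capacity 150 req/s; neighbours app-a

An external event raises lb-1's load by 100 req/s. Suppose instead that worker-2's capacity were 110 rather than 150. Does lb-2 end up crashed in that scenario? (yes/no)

yes

With worker-2's capacity at 110:
Round 1 — lb-1 at 110 > 70. lb-1 crashes.
  lb-1 sheds 110 req/s to app-a, edge-2, lb-2: 36 each (2 lost).
    app-a: 130+36 = 166 > 150
    edge-2: 10+36 = 46 ≤ 70
    lb-2: 80+36 = 116 ≤ 140
Round 2 — app-a crashes.
  app-a sheds 166 req/s to edge-2, lb-2, worker-2: 55 each (1 lost).
    edge-2: 46+55 = 101 > 70
    lb-2: 116+55 = 171 > 140
    worker-2: 80+55 = 135 > 110
Round 3 — edge-2, lb-2, worker-2 crash.
  edge-2 sheds 101 req/s: no online neighbours, lost.
  lb-2 sheds 171 req/s: no online neighbours, lost.
  worker-2 sheds 135 req/s: no online neighbours, lost.
No further crashes.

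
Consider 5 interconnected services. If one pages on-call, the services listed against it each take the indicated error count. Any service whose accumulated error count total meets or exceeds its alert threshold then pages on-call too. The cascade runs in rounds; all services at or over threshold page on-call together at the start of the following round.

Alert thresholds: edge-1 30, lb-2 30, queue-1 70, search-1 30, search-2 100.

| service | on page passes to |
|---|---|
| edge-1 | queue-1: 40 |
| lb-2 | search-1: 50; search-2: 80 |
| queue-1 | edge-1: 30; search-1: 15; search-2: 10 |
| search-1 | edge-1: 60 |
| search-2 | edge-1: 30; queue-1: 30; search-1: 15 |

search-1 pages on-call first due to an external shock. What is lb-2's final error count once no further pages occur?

Round 1 — search-1 pages on-call (initial).
  edge-1: +60 → 60 ≥ 30
Round 2 — edge-1 pages on-call.
  queue-1: +40 → 40 < 70
No further pages.

0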